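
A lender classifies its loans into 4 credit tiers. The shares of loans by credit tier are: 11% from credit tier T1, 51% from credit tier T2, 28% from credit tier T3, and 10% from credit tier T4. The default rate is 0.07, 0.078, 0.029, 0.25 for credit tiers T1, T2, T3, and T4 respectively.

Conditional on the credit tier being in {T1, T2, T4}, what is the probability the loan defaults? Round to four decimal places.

P(D|S) ≈ 0.1007

Let S = {T1, T2, T4}.
P(S) = 0.11 + 0.51 + 0.1 = 0.72.
P(D ∩ S) = 0.07·0.11 + 0.078·0.51 + 0.25·0.1 = 0.0077 + 0.03978 + 0.025 = 0.07248.
P(D | S) = 0.07248 / 0.72 = 0.100667…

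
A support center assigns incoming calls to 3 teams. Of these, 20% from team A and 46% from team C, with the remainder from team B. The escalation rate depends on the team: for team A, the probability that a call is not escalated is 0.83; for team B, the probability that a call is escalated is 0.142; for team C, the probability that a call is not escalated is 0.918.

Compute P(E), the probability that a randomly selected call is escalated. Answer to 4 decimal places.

0.1200

P(B) = 1 − (0.2 + 0.46) = 0.34.
P(E|A) = 1 − 0.83 = 0.17.
P(E|C) = 1 − 0.918 = 0.082.
P(E) = P(E|A)·P(A) + P(E|B)·P(B) + P(E|C)·P(C)
      = 0.17·0.2 + 0.142·0.34 + 0.082·0.46
      = 0.034 + 0.04828 + 0.03772 = 0.12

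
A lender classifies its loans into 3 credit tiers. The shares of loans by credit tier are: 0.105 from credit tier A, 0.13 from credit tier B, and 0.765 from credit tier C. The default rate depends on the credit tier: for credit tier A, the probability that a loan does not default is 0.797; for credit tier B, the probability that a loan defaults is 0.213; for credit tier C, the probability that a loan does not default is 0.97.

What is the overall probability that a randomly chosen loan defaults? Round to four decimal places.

0.0720

P(D|A) = 1 − 0.797 = 0.203.
P(D|C) = 1 − 0.97 = 0.03.
P(D) = P(D|A)·P(A) + P(D|B)·P(B) + P(D|C)·P(C)
      = 0.203·0.105 + 0.213·0.13 + 0.03·0.765
      = 0.021315 + 0.02769 + 0.02295 = 0.071955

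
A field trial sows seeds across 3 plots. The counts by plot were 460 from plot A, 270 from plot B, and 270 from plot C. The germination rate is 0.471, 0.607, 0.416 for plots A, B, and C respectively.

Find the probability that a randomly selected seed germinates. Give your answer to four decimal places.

Total: 460 + 270 + 270 = 1000.
P(A) = 460/1000 = 0.46. P(B) = 270/1000 = 0.27. P(C) = 270/1000 = 0.27.
P(G) = P(G|A)·P(A) + P(G|B)·P(B) + P(G|C)·P(C)
      = 0.471·0.46 + 0.607·0.27 + 0.416·0.27
      = 0.21666 + 0.16389 + 0.11232 = 0.49287

0.4929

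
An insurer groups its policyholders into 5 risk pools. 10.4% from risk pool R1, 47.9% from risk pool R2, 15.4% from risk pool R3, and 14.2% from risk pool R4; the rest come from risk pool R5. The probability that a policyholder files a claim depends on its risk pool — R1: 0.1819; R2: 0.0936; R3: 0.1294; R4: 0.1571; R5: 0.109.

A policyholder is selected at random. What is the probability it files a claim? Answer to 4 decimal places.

P(R5) = 1 − (0.104 + 0.479 + 0.154 + 0.142) = 0.121.
P(C) = P(C|R1)·P(R1) + P(C|R2)·P(R2) + P(C|R3)·P(R3) + P(C|R4)·P(R4) + P(C|R5)·P(R5)
      = 0.1819·0.104 + 0.0936·0.479 + 0.1294·0.154 + 0.1571·0.142 + 0.109·0.121
      = 0.0189176 + 0.0448344 + 0.0199276 + 0.0223082 + 0.013189 = 0.1191768

0.1192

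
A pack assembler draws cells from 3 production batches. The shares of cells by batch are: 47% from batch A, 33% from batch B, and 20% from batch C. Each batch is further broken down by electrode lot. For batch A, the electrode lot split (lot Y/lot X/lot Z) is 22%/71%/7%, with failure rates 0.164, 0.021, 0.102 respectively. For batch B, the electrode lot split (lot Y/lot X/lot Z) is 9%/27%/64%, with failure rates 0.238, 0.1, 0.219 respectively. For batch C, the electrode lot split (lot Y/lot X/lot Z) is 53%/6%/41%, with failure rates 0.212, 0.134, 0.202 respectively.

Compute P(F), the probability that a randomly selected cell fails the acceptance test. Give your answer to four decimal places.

P(F|A) = 0.22·0.164 + 0.71·0.021 + 0.07·0.102 = 0.03608 + 0.01491 + 0.00714 = 0.05813
P(F|B) = 0.09·0.238 + 0.27·0.1 + 0.64·0.219 = 0.02142 + 0.027 + 0.14016 = 0.18858
P(F|C) = 0.53·0.212 + 0.06·0.134 + 0.41·0.202 = 0.11236 + 0.00804 + 0.08282 = 0.20322
Then overall,
P(F) = 0.47·0.05813 + 0.33·0.18858 + 0.2·0.20322
      = 0.0273211 + 0.0622314 + 0.040644 = 0.1301965

P(F) ≈ 0.1302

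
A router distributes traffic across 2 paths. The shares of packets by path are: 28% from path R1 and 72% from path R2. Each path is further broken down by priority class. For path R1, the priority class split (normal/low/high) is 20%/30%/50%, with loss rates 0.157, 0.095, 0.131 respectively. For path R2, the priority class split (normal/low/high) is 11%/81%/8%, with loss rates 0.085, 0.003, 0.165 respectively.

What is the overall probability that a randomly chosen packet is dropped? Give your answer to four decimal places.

0.0531

P(L|R1) = 0.2·0.157 + 0.3·0.095 + 0.5·0.131 = 0.0314 + 0.0285 + 0.0655 = 0.1254
P(L|R2) = 0.11·0.085 + 0.81·0.003 + 0.08·0.165 = 0.00935 + 0.00243 + 0.0132 = 0.02498
By total probability over the outer partition,
P(L) = 0.28·0.1254 + 0.72·0.02498
      = 0.035112 + 0.0179856 = 0.0530976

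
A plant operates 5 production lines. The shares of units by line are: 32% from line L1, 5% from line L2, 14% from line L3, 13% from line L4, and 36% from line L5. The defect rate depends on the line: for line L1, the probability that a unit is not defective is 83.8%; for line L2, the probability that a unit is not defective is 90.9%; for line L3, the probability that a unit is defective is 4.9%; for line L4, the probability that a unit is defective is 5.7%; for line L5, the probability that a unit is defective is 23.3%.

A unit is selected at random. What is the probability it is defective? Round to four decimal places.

P(D|L1) = 1 − 0.838 = 0.162.
P(D|L2) = 1 − 0.909 = 0.091.
By the law of total probability,
P(D) = P(D|L1)·P(L1) + P(D|L2)·P(L2) + P(D|L3)·P(L3) + P(D|L4)·P(L4) + P(D|L5)·P(L5)
      = 0.162·0.32 + 0.091·0.05 + 0.049·0.14 + 0.057·0.13 + 0.233·0.36
      = 0.05184 + 0.00455 + 0.00686 + 0.00741 + 0.08388 = 0.15454

P(D) ≈ 0.1545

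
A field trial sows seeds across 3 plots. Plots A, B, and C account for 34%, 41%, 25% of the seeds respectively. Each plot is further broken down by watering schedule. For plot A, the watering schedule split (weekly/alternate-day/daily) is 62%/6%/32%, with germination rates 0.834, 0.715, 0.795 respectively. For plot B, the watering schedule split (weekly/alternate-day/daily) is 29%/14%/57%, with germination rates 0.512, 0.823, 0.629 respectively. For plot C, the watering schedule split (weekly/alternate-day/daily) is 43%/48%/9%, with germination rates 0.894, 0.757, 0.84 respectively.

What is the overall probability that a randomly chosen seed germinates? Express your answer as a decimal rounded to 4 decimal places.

P(G|A) = 0.62·0.834 + 0.06·0.715 + 0.32·0.795 = 0.51708 + 0.0429 + 0.2544 = 0.81438
P(G|B) = 0.29·0.512 + 0.14·0.823 + 0.57·0.629 = 0.14848 + 0.11522 + 0.35853 = 0.62223
P(G|C) = 0.43·0.894 + 0.48·0.757 + 0.09·0.84 = 0.38442 + 0.36336 + 0.0756 = 0.82338
Then overall,
P(G) = 0.34·0.81438 + 0.41·0.62223 + 0.25·0.82338
      = 0.2768892 + 0.2551143 + 0.205845 = 0.7378485

P(G) ≈ 0.7378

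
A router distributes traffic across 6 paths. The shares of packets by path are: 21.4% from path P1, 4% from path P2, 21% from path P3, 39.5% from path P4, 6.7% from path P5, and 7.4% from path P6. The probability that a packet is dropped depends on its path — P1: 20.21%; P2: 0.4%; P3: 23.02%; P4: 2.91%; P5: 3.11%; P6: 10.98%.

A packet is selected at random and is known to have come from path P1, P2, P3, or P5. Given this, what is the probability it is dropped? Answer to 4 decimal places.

Let S = {P1, P2, P3, P5}.
P(S) = 0.214 + 0.04 + 0.21 + 0.067 = 0.531.
P(L ∩ S) = 0.2021·0.214 + 0.004·0.04 + 0.2302·0.21 + 0.0311·0.067 = 0.0432494 + 0.00016 + 0.048342 + 0.0020837 = 0.0938351.
P(L | S) = 0.0938351 / 0.531 = 0.176714…

P(L|S) ≈ 0.1767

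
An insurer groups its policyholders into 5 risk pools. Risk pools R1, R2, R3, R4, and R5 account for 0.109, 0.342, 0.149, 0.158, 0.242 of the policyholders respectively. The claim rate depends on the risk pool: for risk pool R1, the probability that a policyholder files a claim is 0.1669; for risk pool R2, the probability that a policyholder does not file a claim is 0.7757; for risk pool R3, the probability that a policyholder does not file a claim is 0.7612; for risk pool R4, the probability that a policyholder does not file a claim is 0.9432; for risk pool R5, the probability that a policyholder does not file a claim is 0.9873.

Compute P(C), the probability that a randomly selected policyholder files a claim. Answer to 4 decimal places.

0.1425

P(C|R2) = 1 − 0.7757 = 0.2243.
P(C|R3) = 1 − 0.7612 = 0.2388.
P(C|R4) = 1 − 0.9432 = 0.0568.
P(C|R5) = 1 − 0.9873 = 0.0127.
Using total probability over the partition,
P(C) = P(C|R1)·P(R1) + P(C|R2)·P(R2) + P(C|R3)·P(R3) + P(C|R4)·P(R4) + P(C|R5)·P(R5)
      = 0.1669·0.109 + 0.2243·0.342 + 0.2388·0.149 + 0.0568·0.158 + 0.0127·0.242
      = 0.0181921 + 0.0767106 + 0.0355812 + 0.0089744 + 0.0030734 = 0.1425317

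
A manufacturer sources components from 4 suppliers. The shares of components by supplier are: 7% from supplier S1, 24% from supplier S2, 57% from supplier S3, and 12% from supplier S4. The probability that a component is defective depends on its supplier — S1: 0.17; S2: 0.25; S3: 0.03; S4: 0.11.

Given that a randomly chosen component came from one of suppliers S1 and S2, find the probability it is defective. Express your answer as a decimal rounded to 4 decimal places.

Let S = {S1, S2}.
P(S) = 0.07 + 0.24 = 0.31.
P(D ∩ S) = 0.17·0.07 + 0.25·0.24 = 0.0119 + 0.06 = 0.0719.
P(D | S) = 0.0719 / 0.31 = 0.231935…

P(D|S) ≈ 0.2319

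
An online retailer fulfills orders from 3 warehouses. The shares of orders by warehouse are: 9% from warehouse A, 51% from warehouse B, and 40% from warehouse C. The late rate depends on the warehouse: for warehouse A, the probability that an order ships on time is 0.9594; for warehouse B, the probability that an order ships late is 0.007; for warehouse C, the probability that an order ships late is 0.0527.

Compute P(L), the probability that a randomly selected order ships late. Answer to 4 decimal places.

P(L) ≈ 0.0283

P(L|A) = 1 − 0.9594 = 0.0406.
P(L) = P(L|A)·P(A) + P(L|B)·P(B) + P(L|C)·P(C)
      = 0.0406·0.09 + 0.007·0.51 + 0.0527·0.4
      = 0.003654 + 0.00357 + 0.02108 = 0.028304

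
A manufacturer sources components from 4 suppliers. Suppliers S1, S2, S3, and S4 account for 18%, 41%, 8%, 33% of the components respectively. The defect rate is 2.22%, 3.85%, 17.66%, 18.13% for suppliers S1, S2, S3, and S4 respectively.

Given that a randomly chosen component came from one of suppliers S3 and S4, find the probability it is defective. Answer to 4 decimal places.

0.1804

Let S = {S3, S4}.
P(S) = 0.08 + 0.33 = 0.41.
P(D ∩ S) = 0.1766·0.08 + 0.1813·0.33 = 0.014128 + 0.059829 = 0.073957.
P(D | S) = 0.073957 / 0.41 = 0.180383…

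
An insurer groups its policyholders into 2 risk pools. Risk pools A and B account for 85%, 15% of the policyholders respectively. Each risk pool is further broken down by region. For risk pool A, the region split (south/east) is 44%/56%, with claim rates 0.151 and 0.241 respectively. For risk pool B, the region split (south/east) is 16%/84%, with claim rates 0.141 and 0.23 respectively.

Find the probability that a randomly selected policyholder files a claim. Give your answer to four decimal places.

P(C|A) = 0.44·0.151 + 0.56·0.241 = 0.06644 + 0.13496 = 0.2014
P(C|B) = 0.16·0.141 + 0.84·0.23 = 0.02256 + 0.1932 = 0.21576
Then overall,
P(C) = 0.85·0.2014 + 0.15·0.21576
      = 0.17119 + 0.032364 = 0.203554

0.2036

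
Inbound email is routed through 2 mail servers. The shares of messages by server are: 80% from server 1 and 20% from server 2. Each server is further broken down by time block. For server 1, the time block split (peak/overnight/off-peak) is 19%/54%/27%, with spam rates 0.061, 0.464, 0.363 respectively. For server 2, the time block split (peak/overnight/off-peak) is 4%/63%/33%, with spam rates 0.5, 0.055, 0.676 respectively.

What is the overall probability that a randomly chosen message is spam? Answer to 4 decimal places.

0.3437

P(S|1) = 0.19·0.061 + 0.54·0.464 + 0.27·0.363 = 0.01159 + 0.25056 + 0.09801 = 0.36016
P(S|2) = 0.04·0.5 + 0.63·0.055 + 0.33·0.676 = 0.02 + 0.03465 + 0.22308 = 0.27773
By total probability over the outer partition,
P(S) = 0.8·0.36016 + 0.2·0.27773
      = 0.288128 + 0.055546 = 0.343674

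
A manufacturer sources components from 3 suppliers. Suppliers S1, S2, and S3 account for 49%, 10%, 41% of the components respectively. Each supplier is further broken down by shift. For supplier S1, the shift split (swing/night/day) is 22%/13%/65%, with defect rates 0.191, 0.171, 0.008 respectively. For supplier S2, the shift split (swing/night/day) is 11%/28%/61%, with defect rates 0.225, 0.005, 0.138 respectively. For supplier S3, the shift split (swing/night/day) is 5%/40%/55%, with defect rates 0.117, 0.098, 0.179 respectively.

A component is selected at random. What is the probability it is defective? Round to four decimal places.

P(D|S1) = 0.22·0.191 + 0.13·0.171 + 0.65·0.008 = 0.04202 + 0.02223 + 0.0052 = 0.06945
P(D|S2) = 0.11·0.225 + 0.28·0.005 + 0.61·0.138 = 0.02475 + 0.0014 + 0.08418 = 0.11033
P(D|S3) = 0.05·0.117 + 0.4·0.098 + 0.55·0.179 = 0.00585 + 0.0392 + 0.09845 = 0.1435
Then overall,
P(D) = 0.49·0.06945 + 0.1·0.11033 + 0.41·0.1435
      = 0.0340305 + 0.011033 + 0.058835 = 0.1038985

0.1039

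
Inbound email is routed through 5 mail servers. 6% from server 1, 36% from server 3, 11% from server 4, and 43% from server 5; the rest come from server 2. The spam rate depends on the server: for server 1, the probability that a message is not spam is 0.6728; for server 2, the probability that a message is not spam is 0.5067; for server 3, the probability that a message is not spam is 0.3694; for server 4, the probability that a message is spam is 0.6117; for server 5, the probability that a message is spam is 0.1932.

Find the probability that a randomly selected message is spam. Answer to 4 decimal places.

0.4167

P(2) = 1 − (0.06 + 0.36 + 0.11 + 0.43) = 0.04.
P(S|1) = 1 − 0.6728 = 0.3272.
P(S|2) = 1 − 0.5067 = 0.4933.
P(S|3) = 1 − 0.3694 = 0.6306.
Using total probability over the partition,
P(S) = P(S|1)·P(1) + P(S|2)·P(2) + P(S|3)·P(3) + P(S|4)·P(4) + P(S|5)·P(5)
      = 0.3272·0.06 + 0.4933·0.04 + 0.6306·0.36 + 0.6117·0.11 + 0.1932·0.43
      = 0.019632 + 0.019732 + 0.227016 + 0.067287 + 0.083076 = 0.416743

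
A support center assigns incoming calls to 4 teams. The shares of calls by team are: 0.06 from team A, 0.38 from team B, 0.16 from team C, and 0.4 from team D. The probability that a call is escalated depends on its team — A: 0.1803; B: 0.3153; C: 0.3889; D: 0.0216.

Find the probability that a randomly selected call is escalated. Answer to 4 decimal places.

P(E) = P(E|A)·P(A) + P(E|B)·P(B) + P(E|C)·P(C) + P(E|D)·P(D)
      = 0.1803·0.06 + 0.3153·0.38 + 0.3889·0.16 + 0.0216·0.4
      = 0.010818 + 0.119814 + 0.062224 + 0.00864 = 0.201496

P(E) ≈ 0.2015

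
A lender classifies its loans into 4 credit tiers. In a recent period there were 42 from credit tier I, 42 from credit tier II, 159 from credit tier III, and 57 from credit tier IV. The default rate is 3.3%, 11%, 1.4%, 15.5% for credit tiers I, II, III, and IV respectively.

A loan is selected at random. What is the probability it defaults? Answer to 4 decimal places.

Total: 42 + 42 + 159 + 57 = 300.
P(I) = 42/300 = 0.14. P(II) = 42/300 = 0.14. P(III) = 159/300 = 0.53. P(IV) = 57/300 = 0.19.
By the law of total probability,
P(D) = P(D|I)·P(I) + P(D|II)·P(II) + P(D|III)·P(III) + P(D|IV)·P(IV)
      = 0.033·0.14 + 0.11·0.14 + 0.014·0.53 + 0.155·0.19
      = 0.00462 + 0.0154 + 0.00742 + 0.02945 = 0.05689

P(D) ≈ 0.0569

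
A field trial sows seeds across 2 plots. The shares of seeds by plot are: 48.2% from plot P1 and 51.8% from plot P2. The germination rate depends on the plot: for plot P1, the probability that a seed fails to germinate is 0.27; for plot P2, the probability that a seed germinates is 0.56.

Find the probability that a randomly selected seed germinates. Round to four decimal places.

P(G) ≈ 0.6419

P(G|P1) = 1 − 0.27 = 0.73.
P(G) = P(G|P1)·P(P1) + P(G|P2)·P(P2)
      = 0.73·0.482 + 0.56·0.518
      = 0.35186 + 0.29008 = 0.64194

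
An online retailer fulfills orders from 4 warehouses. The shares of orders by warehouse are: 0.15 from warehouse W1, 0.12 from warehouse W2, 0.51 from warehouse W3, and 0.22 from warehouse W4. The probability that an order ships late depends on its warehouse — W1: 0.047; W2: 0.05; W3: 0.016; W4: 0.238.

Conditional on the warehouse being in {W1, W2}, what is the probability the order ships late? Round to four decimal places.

P(L|S) ≈ 0.0483

Let S = {W1, W2}.
P(S) = 0.15 + 0.12 = 0.27.
P(L ∩ S) = 0.047·0.15 + 0.05·0.12 = 0.00705 + 0.006 = 0.01305.
P(L | S) = 0.01305 / 0.27 = 0.048333…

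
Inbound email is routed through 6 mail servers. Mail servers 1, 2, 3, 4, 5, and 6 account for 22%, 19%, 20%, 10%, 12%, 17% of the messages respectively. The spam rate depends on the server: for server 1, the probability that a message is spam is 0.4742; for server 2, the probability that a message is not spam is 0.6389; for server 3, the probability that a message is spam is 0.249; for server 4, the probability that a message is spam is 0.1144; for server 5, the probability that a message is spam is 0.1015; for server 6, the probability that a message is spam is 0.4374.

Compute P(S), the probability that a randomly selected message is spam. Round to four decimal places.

0.3207

P(S|2) = 1 − 0.6389 = 0.3611.
Summing over the partition,
P(S) = P(S|1)·P(1) + P(S|2)·P(2) + P(S|3)·P(3) + P(S|4)·P(4) + P(S|5)·P(5) + P(S|6)·P(6)
      = 0.4742·0.22 + 0.3611·0.19 + 0.249·0.2 + 0.1144·0.1 + 0.1015·0.12 + 0.4374·0.17
      = 0.104324 + 0.068609 + 0.0498 + 0.01144 + 0.01218 + 0.074358 = 0.320711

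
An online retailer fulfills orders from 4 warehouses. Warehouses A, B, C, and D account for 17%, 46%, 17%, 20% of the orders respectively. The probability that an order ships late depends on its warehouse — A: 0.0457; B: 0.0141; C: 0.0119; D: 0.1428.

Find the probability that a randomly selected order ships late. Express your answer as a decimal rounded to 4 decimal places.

Summing over the partition,
P(L) = P(L|A)·P(A) + P(L|B)·P(B) + P(L|C)·P(C) + P(L|D)·P(D)
      = 0.0457·0.17 + 0.0141·0.46 + 0.0119·0.17 + 0.1428·0.2
      = 0.007769 + 0.006486 + 0.002023 + 0.02856 = 0.044838

P(L) ≈ 0.0448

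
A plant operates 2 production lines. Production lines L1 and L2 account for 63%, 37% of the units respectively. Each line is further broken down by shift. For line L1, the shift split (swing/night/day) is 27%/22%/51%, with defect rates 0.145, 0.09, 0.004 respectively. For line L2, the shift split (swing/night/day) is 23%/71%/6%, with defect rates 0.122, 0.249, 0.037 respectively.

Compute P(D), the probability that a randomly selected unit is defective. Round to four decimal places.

P(D|L1) = 0.27·0.145 + 0.22·0.09 + 0.51·0.004 = 0.03915 + 0.0198 + 0.00204 = 0.06099
P(D|L2) = 0.23·0.122 + 0.71·0.249 + 0.06·0.037 = 0.02806 + 0.17679 + 0.00222 = 0.20707
Then overall,
P(D) = 0.63·0.06099 + 0.37·0.20707
      = 0.0384237 + 0.0766159 = 0.1150396

P(D) ≈ 0.1150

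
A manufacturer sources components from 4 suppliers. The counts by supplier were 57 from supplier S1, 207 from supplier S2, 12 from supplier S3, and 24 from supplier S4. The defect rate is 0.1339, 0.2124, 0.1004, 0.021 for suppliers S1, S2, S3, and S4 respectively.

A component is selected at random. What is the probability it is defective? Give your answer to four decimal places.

P(D) ≈ 0.1777

Total: 57 + 207 + 12 + 24 = 300.
P(S1) = 57/300 = 0.19. P(S2) = 207/300 = 0.69. P(S3) = 12/300 = 0.04. P(S4) = 24/300 = 0.08.
P(D) = P(D|S1)·P(S1) + P(D|S2)·P(S2) + P(D|S3)·P(S3) + P(D|S4)·P(S4)
      = 0.1339·0.19 + 0.2124·0.69 + 0.1004·0.04 + 0.021·0.08
      = 0.025441 + 0.146556 + 0.004016 + 0.00168 = 0.177693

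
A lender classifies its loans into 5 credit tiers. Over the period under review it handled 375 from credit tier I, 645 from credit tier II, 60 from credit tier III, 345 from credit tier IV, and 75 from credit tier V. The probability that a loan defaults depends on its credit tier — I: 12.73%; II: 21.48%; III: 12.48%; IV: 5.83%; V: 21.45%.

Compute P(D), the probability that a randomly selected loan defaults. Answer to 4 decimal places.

Total: 375 + 645 + 60 + 345 + 75 = 1500.
P(I) = 375/1500 = 0.25. P(II) = 645/1500 = 0.43. P(III) = 60/1500 = 0.04. P(IV) = 345/1500 = 0.23. P(V) = 75/1500 = 0.05.
Summing over the partition,
P(D) = P(D|I)·P(I) + P(D|II)·P(II) + P(D|III)·P(III) + P(D|IV)·P(IV) + P(D|V)·P(V)
      = 0.1273·0.25 + 0.2148·0.43 + 0.1248·0.04 + 0.0583·0.23 + 0.2145·0.05
      = 0.031825 + 0.092364 + 0.004992 + 0.013409 + 0.010725 = 0.153315

P(D) ≈ 0.1533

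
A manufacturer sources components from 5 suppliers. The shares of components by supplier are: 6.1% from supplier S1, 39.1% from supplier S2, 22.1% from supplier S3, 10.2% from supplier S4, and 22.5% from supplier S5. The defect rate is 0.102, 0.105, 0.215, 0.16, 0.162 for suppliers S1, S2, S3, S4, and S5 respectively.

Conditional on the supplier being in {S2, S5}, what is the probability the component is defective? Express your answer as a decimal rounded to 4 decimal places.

P(D|S) ≈ 0.1258

Let S = {S2, S5}.
P(S) = 0.391 + 0.225 = 0.616.
P(D ∩ S) = 0.105·0.391 + 0.162·0.225 = 0.041055 + 0.03645 = 0.077505.
P(D | S) = 0.077505 / 0.616 = 0.125820…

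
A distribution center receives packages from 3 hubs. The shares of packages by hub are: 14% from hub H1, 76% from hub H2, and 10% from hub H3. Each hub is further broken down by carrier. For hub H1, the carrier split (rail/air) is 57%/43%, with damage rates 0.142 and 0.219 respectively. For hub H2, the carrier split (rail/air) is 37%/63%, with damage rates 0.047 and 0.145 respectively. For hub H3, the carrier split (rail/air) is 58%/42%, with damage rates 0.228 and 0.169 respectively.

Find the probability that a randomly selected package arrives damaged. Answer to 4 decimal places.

P(D|H1) = 0.57·0.142 + 0.43·0.219 = 0.08094 + 0.09417 = 0.17511
P(D|H2) = 0.37·0.047 + 0.63·0.145 = 0.01739 + 0.09135 = 0.10874
P(D|H3) = 0.58·0.228 + 0.42·0.169 = 0.13224 + 0.07098 = 0.20322
By total probability over the outer partition,
P(D) = 0.14·0.17511 + 0.76·0.10874 + 0.1·0.20322
      = 0.0245154 + 0.0826424 + 0.020322 = 0.1274798

P(D) ≈ 0.1275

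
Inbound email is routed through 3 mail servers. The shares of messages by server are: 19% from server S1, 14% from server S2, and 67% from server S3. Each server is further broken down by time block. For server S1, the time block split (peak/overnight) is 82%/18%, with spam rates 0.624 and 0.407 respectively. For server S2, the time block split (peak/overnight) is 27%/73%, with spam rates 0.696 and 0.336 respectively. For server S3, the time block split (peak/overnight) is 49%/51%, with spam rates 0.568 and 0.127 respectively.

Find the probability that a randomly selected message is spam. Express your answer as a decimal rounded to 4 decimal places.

P(S|S1) = 0.82·0.624 + 0.18·0.407 = 0.51168 + 0.07326 = 0.58494
P(S|S2) = 0.27·0.696 + 0.73·0.336 = 0.18792 + 0.24528 = 0.4332
P(S|S3) = 0.49·0.568 + 0.51·0.127 = 0.27832 + 0.06477 = 0.34309
By total probability over the outer partition,
P(S) = 0.19·0.58494 + 0.14·0.4332 + 0.67·0.34309
      = 0.1111386 + 0.060648 + 0.2298703 = 0.4016569

0.4017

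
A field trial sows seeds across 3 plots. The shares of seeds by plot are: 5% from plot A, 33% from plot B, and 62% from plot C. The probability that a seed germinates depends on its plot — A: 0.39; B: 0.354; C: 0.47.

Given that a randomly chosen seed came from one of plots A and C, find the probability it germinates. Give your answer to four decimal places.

0.4640

Let S = {A, C}.
P(S) = 0.05 + 0.62 = 0.67.
P(G ∩ S) = 0.39·0.05 + 0.47·0.62 = 0.0195 + 0.2914 = 0.3109.
P(G | S) = 0.3109 / 0.67 = 0.464030…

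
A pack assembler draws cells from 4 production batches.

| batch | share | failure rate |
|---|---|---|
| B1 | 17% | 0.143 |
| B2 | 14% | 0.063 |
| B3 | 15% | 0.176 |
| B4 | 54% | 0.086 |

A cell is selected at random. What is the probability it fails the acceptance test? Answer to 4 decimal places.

P(F) = P(F|B1)·P(B1) + P(F|B2)·P(B2) + P(F|B3)·P(B3) + P(F|B4)·P(B4)
      = 0.143·0.17 + 0.063·0.14 + 0.176·0.15 + 0.086·0.54
      = 0.02431 + 0.00882 + 0.0264 + 0.04644 = 0.10597

P(F) ≈ 0.1060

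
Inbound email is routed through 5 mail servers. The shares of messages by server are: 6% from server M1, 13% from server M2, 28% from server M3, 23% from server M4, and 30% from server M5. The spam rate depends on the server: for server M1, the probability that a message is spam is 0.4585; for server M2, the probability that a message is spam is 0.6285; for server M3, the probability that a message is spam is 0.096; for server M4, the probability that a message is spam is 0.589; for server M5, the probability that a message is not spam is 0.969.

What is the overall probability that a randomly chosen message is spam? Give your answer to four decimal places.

0.2809

P(S|M5) = 1 − 0.969 = 0.031.
P(S) = P(S|M1)·P(M1) + P(S|M2)·P(M2) + P(S|M3)·P(M3) + P(S|M4)·P(M4) + P(S|M5)·P(M5)
      = 0.4585·0.06 + 0.6285·0.13 + 0.096·0.28 + 0.589·0.23 + 0.031·0.3
      = 0.02751 + 0.081705 + 0.02688 + 0.13547 + 0.0093 = 0.280865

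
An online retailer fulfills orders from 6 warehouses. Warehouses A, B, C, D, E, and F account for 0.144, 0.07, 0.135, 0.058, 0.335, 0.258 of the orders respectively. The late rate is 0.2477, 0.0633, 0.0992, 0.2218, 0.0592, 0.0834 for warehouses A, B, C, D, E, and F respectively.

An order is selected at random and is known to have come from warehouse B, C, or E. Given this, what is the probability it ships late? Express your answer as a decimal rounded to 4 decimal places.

Let S = {B, C, E}.
P(S) = 0.07 + 0.135 + 0.335 = 0.54.
P(L ∩ S) = 0.0633·0.07 + 0.0992·0.135 + 0.0592·0.335 = 0.004431 + 0.013392 + 0.019832 = 0.037655.
P(L | S) = 0.037655 / 0.54 = 0.069731…

0.0697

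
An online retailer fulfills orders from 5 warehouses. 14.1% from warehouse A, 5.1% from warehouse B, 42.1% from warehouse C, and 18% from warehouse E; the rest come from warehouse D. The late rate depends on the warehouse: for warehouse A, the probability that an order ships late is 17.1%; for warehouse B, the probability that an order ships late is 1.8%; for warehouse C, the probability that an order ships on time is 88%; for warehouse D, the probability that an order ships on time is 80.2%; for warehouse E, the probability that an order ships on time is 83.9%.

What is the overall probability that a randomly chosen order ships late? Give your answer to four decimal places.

P(L) ≈ 0.1455

P(D) = 1 − (0.141 + 0.051 + 0.421 + 0.18) = 0.207.
P(L|C) = 1 − 0.88 = 0.12.
P(L|D) = 1 − 0.802 = 0.198.
P(L|E) = 1 − 0.839 = 0.161.
P(L) = P(L|A)·P(A) + P(L|B)·P(B) + P(L|C)·P(C) + P(L|D)·P(D) + P(L|E)·P(E)
      = 0.171·0.141 + 0.018·0.051 + 0.12·0.421 + 0.198·0.207 + 0.161·0.18
      = 0.024111 + 0.000918 + 0.05052 + 0.040986 + 0.02898 = 0.145515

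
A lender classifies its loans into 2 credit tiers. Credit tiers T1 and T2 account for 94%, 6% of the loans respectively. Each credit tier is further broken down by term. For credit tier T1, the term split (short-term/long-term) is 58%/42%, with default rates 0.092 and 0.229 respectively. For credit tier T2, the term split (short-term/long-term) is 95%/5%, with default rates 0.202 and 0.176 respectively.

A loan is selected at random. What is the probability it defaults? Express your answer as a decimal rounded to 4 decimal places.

P(D) ≈ 0.1526

P(D|T1) = 0.58·0.092 + 0.42·0.229 = 0.05336 + 0.09618 = 0.14954
P(D|T2) = 0.95·0.202 + 0.05·0.176 = 0.1919 + 0.0088 = 0.2007
Then overall,
P(D) = 0.94·0.14954 + 0.06·0.2007
      = 0.1405676 + 0.012042 = 0.1526096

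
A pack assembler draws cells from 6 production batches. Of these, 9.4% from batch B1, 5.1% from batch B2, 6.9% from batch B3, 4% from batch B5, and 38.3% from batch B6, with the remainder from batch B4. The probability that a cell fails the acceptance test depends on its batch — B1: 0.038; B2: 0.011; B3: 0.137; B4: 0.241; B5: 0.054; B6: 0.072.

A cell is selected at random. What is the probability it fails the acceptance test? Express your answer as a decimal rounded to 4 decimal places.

P(F) ≈ 0.1308

P(B4) = 1 − (0.094 + 0.051 + 0.069 + 0.04 + 0.383) = 0.363.
P(F) = P(F|B1)·P(B1) + P(F|B2)·P(B2) + P(F|B3)·P(B3) + P(F|B4)·P(B4) + P(F|B5)·P(B5) + P(F|B6)·P(B6)
      = 0.038·0.094 + 0.011·0.051 + 0.137·0.069 + 0.241·0.363 + 0.054·0.04 + 0.072·0.383
      = 0.003572 + 0.000561 + 0.009453 + 0.087483 + 0.00216 + 0.027576 = 0.130805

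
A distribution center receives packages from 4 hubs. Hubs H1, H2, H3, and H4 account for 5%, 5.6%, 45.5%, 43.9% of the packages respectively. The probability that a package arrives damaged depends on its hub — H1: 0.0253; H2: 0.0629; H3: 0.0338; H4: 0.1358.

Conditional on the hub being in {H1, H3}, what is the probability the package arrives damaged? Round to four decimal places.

P(D|S) ≈ 0.0330

Let S = {H1, H3}.
P(S) = 0.05 + 0.455 = 0.505.
P(D ∩ S) = 0.0253·0.05 + 0.0338·0.455 = 0.001265 + 0.015379 = 0.016644.
P(D | S) = 0.016644 / 0.505 = 0.032958…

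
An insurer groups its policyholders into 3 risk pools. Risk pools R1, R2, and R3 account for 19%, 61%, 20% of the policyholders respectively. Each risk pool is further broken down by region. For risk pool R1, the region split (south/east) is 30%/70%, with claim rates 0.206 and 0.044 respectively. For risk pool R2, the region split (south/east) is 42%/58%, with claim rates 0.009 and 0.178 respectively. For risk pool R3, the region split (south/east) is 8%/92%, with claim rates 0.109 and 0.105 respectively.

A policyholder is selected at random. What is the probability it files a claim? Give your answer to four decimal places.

0.1039

P(C|R1) = 0.3·0.206 + 0.7·0.044 = 0.0618 + 0.0308 = 0.0926
P(C|R2) = 0.42·0.009 + 0.58·0.178 = 0.00378 + 0.10324 = 0.10702
P(C|R3) = 0.08·0.109 + 0.92·0.105 = 0.00872 + 0.0966 = 0.10532
Then overall,
P(C) = 0.19·0.0926 + 0.61·0.10702 + 0.2·0.10532
      = 0.017594 + 0.0652822 + 0.021064 = 0.1039402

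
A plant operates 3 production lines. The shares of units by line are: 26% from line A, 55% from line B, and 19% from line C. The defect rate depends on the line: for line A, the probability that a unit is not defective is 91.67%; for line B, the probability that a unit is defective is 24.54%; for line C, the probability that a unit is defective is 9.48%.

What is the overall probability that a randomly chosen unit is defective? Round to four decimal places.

P(D) ≈ 0.1746

P(D|A) = 1 − 0.9167 = 0.0833.
By the law of total probability,
P(D) = P(D|A)·P(A) + P(D|B)·P(B) + P(D|C)·P(C)
      = 0.0833·0.26 + 0.2454·0.55 + 0.0948·0.19
      = 0.021658 + 0.13497 + 0.018012 = 0.17464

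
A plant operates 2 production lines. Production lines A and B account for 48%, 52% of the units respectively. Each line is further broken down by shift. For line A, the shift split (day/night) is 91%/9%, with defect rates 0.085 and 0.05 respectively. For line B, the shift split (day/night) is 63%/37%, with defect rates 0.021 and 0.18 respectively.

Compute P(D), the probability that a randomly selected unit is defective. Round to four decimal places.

0.0808

P(D|A) = 0.91·0.085 + 0.09·0.05 = 0.07735 + 0.0045 = 0.08185
P(D|B) = 0.63·0.021 + 0.37·0.18 = 0.01323 + 0.0666 = 0.07983
By total probability over the outer partition,
P(D) = 0.48·0.08185 + 0.52·0.07983
      = 0.039288 + 0.0415116 = 0.0807996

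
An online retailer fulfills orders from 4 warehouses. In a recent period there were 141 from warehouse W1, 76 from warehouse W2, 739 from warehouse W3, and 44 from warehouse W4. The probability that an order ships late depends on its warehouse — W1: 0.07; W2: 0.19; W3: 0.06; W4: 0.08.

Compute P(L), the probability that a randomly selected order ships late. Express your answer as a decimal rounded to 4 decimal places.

Total: 141 + 76 + 739 + 44 = 1000.
P(W1) = 141/1000 = 0.141. P(W2) = 76/1000 = 0.076. P(W3) = 739/1000 = 0.739. P(W4) = 44/1000 = 0.044.
P(L) = P(L|W1)·P(W1) + P(L|W2)·P(W2) + P(L|W3)·P(W3) + P(L|W4)·P(W4)
      = 0.07·0.141 + 0.19·0.076 + 0.06·0.739 + 0.08·0.044
      = 0.00987 + 0.01444 + 0.04434 + 0.00352 = 0.07217

0.0722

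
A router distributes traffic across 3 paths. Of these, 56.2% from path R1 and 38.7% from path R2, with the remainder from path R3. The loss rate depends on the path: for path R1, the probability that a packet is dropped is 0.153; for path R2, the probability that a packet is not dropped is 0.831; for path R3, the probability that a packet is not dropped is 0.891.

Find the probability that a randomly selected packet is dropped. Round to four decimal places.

P(L) ≈ 0.1569

P(R3) = 1 − (0.562 + 0.387) = 0.051.
P(L|R2) = 1 − 0.831 = 0.169.
P(L|R3) = 1 − 0.891 = 0.109.
P(L) = P(L|R1)·P(R1) + P(L|R2)·P(R2) + P(L|R3)·P(R3)
      = 0.153·0.562 + 0.169·0.387 + 0.109·0.051
      = 0.085986 + 0.065403 + 0.005559 = 0.156948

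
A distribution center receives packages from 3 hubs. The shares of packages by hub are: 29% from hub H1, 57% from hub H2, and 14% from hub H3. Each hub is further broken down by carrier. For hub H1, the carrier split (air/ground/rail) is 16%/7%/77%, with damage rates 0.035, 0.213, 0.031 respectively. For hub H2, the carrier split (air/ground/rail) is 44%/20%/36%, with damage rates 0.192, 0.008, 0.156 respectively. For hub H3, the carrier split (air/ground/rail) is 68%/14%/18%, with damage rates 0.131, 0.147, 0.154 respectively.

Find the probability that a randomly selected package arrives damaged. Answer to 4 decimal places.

P(D|H1) = 0.16·0.035 + 0.07·0.213 + 0.77·0.031 = 0.0056 + 0.01491 + 0.02387 = 0.04438
P(D|H2) = 0.44·0.192 + 0.2·0.008 + 0.36·0.156 = 0.08448 + 0.0016 + 0.05616 = 0.14224
P(D|H3) = 0.68·0.131 + 0.14·0.147 + 0.18·0.154 = 0.08908 + 0.02058 + 0.02772 = 0.13738
By total probability over the outer partition,
P(D) = 0.29·0.04438 + 0.57·0.14224 + 0.14·0.13738
      = 0.0128702 + 0.0810768 + 0.0192332 = 0.1131802

P(D) ≈ 0.1132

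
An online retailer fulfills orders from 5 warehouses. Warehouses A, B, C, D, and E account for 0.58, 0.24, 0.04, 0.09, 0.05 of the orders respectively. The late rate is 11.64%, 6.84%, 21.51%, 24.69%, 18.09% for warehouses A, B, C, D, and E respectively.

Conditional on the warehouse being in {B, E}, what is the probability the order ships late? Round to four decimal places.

Let S = {B, E}.
P(S) = 0.24 + 0.05 = 0.29.
P(L ∩ S) = 0.0684·0.24 + 0.1809·0.05 = 0.016416 + 0.009045 = 0.025461.
P(L | S) = 0.025461 / 0.29 = 0.087797…

P(L|S) ≈ 0.0878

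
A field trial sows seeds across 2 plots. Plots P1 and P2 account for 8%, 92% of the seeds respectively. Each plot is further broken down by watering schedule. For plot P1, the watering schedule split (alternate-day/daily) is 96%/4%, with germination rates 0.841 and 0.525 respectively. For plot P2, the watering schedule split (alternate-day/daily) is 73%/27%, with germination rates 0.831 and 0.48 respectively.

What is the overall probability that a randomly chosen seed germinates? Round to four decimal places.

P(G) ≈ 0.7436

P(G|P1) = 0.96·0.841 + 0.04·0.525 = 0.80736 + 0.021 = 0.82836
P(G|P2) = 0.73·0.831 + 0.27·0.48 = 0.60663 + 0.1296 = 0.73623
Then overall,
P(G) = 0.08·0.82836 + 0.92·0.73623
      = 0.0662688 + 0.6773316 = 0.7436004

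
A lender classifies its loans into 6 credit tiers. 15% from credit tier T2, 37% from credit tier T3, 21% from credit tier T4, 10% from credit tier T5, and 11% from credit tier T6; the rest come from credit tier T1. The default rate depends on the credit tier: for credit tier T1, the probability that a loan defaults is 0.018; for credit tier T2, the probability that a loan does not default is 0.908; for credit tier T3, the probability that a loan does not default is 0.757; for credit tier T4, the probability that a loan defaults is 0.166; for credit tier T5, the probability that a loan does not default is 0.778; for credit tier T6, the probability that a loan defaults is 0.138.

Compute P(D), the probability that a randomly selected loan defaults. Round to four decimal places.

P(T1) = 1 − (0.15 + 0.37 + 0.21 + 0.1 + 0.11) = 0.06.
P(D|T2) = 1 − 0.908 = 0.092.
P(D|T3) = 1 − 0.757 = 0.243.
P(D|T5) = 1 − 0.778 = 0.222.
P(D) = P(D|T1)·P(T1) + P(D|T2)·P(T2) + P(D|T3)·P(T3) + P(D|T4)·P(T4) + P(D|T5)·P(T5) + P(D|T6)·P(T6)
      = 0.018·0.06 + 0.092·0.15 + 0.243·0.37 + 0.166·0.21 + 0.222·0.1 + 0.138·0.11
      = 0.00108 + 0.0138 + 0.08991 + 0.03486 + 0.0222 + 0.01518 = 0.17703

0.1770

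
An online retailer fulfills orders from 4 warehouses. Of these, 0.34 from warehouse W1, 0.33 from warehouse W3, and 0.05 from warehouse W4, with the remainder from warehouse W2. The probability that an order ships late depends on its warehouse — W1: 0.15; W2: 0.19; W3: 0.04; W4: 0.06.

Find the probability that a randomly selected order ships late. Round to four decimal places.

0.1204

P(W2) = 1 − (0.34 + 0.33 + 0.05) = 0.28.
By the law of total probability,
P(L) = P(L|W1)·P(W1) + P(L|W2)·P(W2) + P(L|W3)·P(W3) + P(L|W4)·P(W4)
      = 0.15·0.34 + 0.19·0.28 + 0.04·0.33 + 0.06·0.05
      = 0.051 + 0.0532 + 0.0132 + 0.003 = 0.1204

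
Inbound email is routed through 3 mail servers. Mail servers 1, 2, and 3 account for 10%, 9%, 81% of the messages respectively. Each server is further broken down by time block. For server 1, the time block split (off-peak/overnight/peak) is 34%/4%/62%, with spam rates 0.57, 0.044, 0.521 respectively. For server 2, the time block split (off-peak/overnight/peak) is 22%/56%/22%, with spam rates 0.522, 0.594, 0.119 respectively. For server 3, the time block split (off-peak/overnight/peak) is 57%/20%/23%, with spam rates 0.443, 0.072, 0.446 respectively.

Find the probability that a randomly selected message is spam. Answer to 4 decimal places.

0.3938

P(S|1) = 0.34·0.57 + 0.04·0.044 + 0.62·0.521 = 0.1938 + 0.00176 + 0.32302 = 0.51858
P(S|2) = 0.22·0.522 + 0.56·0.594 + 0.22·0.119 = 0.11484 + 0.33264 + 0.02618 = 0.47366
P(S|3) = 0.57·0.443 + 0.2·0.072 + 0.23·0.446 = 0.25251 + 0.0144 + 0.10258 = 0.36949
Then overall,
P(S) = 0.1·0.51858 + 0.09·0.47366 + 0.81·0.36949
      = 0.051858 + 0.0426294 + 0.2992869 = 0.3937743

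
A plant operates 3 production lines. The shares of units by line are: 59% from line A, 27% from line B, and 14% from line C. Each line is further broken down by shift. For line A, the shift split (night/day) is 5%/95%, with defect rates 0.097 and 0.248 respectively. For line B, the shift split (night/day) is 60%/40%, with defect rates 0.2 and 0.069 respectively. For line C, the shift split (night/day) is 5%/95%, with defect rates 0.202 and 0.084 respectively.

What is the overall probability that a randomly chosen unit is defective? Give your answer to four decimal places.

P(D|A) = 0.05·0.097 + 0.95·0.248 = 0.00485 + 0.2356 = 0.24045
P(D|B) = 0.6·0.2 + 0.4·0.069 = 0.12 + 0.0276 = 0.1476
P(D|C) = 0.05·0.202 + 0.95·0.084 = 0.0101 + 0.0798 = 0.0899
Then overall,
P(D) = 0.59·0.24045 + 0.27·0.1476 + 0.14·0.0899
      = 0.1418655 + 0.039852 + 0.012586 = 0.1943035

P(D) ≈ 0.1943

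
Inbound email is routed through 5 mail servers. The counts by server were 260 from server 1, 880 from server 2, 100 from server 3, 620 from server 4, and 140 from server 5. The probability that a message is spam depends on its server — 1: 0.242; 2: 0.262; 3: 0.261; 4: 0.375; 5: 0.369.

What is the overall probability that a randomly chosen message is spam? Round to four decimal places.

Total: 260 + 880 + 100 + 620 + 140 = 2000.
P(1) = 260/2000 = 0.13. P(2) = 880/2000 = 0.44. P(3) = 100/2000 = 0.05. P(4) = 620/2000 = 0.31. P(5) = 140/2000 = 0.07.
P(S) = P(S|1)·P(1) + P(S|2)·P(2) + P(S|3)·P(3) + P(S|4)·P(4) + P(S|5)·P(5)
      = 0.242·0.13 + 0.262·0.44 + 0.261·0.05 + 0.375·0.31 + 0.369·0.07
      = 0.03146 + 0.11528 + 0.01305 + 0.11625 + 0.02583 = 0.30187

P(S) ≈ 0.3019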